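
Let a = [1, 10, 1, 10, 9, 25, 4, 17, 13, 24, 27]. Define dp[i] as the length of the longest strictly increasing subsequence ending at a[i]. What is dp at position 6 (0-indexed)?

2

dp[i] = 1 + max{dp[j] : j<i, a[j]<a[i]} (or 1 if no such j):
i:      0  1  2  3  4  5  6  7  8  9 10
a[i]:   1 10  1 10  9 25  4 17 13 24 27
dp:     1  2  1  2  2  3  2  3  3  4  5
At index 6 the value is 2.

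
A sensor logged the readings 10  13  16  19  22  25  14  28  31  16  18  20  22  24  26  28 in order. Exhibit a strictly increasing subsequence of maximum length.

10, 13, 14, 16, 18, 20, 22, 24, 26, 28

Patience tails give the LIS length; then backtrack through the dp parents:
10 → extends → [10]
13 → extends → [10, 13]
16 → extends → [10, 13, 16]
19 → extends → [10, 13, 16, 19]
22 → extends → [10, 13, 16, 19, 22]
25 → extends → [10, 13, 16, 19, 22, 25]
14 → replaces 16 → [10, 13, 14, 19, 22, 25]
28 → extends → [10, 13, 14, 19, 22, 25, 28]
31 → extends → [10, 13, 14, 19, 22, 25, 28, 31]
16 → replaces 19 → [10, 13, 14, 16, 22, 25, 28, 31]
18 → replaces 22 → [10, 13, 14, 16, 18, 25, 28, 31]
20 → replaces 25 → [10, 13, 14, 16, 18, 20, 28, 31]
22 → replaces 28 → [10, 13, 14, 16, 18, 20, 22, 31]
24 → replaces 31 → [10, 13, 14, 16, 18, 20, 22, 24]
26 → extends → [10, 13, 14, 16, 18, 20, 22, 24, 26]
28 → extends → [10, 13, 14, 16, 18, 20, 22, 24, 26, 28]
Length 10; one witness is 10, 13, 14, 16, 18, 20, 22, 24, 26, 28.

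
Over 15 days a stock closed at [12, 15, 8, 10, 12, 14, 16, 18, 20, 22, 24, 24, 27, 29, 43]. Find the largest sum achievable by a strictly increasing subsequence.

Let S[i] be the best sum of a strictly increasing subsequence ending at i:
i:       1   2   3   4   5   6   7   8   9  10  11  12  13  14  15
a[i]:   12  15   8  10  12  14  16  18  20  22  24  24  27  29  43
S:      12  27   8  18  30  44  60  78  98 120 144 144 171 200 243
Maximum is 243 (e.g. 8 + 10 + 12 + 14 + 16 + 18 + 20 + 22 + 24 + 27 + 29 + 43).

243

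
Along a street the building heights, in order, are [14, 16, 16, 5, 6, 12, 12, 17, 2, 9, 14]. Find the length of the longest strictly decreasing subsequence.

Let dp[i] be the longest strictly decreasing subsequence ending at i:
i:      1  2  3  4  5  6  7  8  9 10 11
a[i]:  14 16 16  5  6 12 12 17  2  9 14
dp:     1  1  1  2  2  2  2  1  3  3  2
Maximum is 3.

3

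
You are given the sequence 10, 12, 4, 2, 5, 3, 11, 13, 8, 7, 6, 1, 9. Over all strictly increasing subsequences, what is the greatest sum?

35

Let S[i] be the best sum of a strictly increasing subsequence ending at i:
i:      1  2  3  4  5  6  7  8  9 10 11 12 13
a[i]:  10 12  4  2  5  3 11 13  8  7  6  1  9
S:     10 22  4  2  9  5 21 35 17 16 15  1 26
Maximum is 35 (e.g. 10 + 12 + 13).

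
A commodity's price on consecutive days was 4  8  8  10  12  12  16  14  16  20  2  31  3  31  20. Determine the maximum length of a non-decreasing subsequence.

Let dp[i] be the length of the longest such subsequence ending at index i:
i:      1  2  3  4  5  6  7  8  9 10 11 12 13 14 15
a[i]:   4  8  8 10 12 12 16 14 16 20  2 31  3 31 20
dp:     1  2  3  4  5  6  7  7  8  9  1 10  2 11 10
Maximum dp value is 11.

11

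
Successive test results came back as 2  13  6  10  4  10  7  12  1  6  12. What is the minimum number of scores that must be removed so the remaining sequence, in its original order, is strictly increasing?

Fewest deletions = n − (longest strictly increasing subsequence).
Patience tails:
2 → extends → [2]
13 → extends → [2, 13]
6 → replaces 13 → [2, 6]
10 → extends → [2, 6, 10]
4 → replaces 6 → [2, 4, 10]
10 → already a tail → [2, 4, 10]
7 → replaces 10 → [2, 4, 7]
12 → extends → [2, 4, 7, 12]
1 → replaces 2 → [1, 4, 7, 12]
6 → replaces 7 → [1, 4, 6, 12]
12 → already a tail → [1, 4, 6, 12]
Longest strictly increasing subsequence has length 4, so deletions = 11 − 4 = 7.

7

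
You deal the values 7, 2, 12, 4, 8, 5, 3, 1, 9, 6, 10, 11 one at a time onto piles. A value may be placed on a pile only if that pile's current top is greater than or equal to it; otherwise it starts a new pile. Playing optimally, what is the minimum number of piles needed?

The minimum number of non-increasing subsequences covering a sequence equals the length of its longest strictly increasing subsequence.
LIS length is 6 (e.g. 2, 4, 8, 9, 10, 11), so 6 piles are needed.

6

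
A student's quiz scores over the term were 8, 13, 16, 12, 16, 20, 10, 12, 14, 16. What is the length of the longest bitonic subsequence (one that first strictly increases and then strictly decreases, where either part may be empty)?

5

inc[i] = longest strictly increasing subsequence ending at i; dec[i] = longest strictly decreasing subsequence starting at i:
i:      1  2  3  4  5  6  7  8  9 10
a[i]:   8 13 16 12 16 20 10 12 14 16
inc:    1  2  3  2  3  4  2  3  4  5
dec:    1  3  3  2  2  2  1  1  1  1
Best peak at i=3 (value 16): inc=3, dec=3, length 3+3−1 = 5.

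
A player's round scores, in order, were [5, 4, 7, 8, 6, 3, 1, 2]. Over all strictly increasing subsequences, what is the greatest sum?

20

Let S[i] be the best sum of a strictly increasing subsequence ending at i:
i:      1  2  3  4  5  6  7  8
a[i]:   5  4  7  8  6  3  1  2
S:      5  4 12 20 11  3  1  3
Maximum is 20 (e.g. 5 + 7 + 8).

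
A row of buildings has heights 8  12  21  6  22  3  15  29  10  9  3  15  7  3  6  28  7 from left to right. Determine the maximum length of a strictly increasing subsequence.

5

Let dp[i] be the length of the longest such subsequence ending at index i:
i:      1  2  3  4  5  6  7  8  9 10 11 12 13 14 15 16 17
a[i]:   8 12 21  6 22  3 15 29 10  9  3 15  7  3  6 28  7
dp:     1  2  3  1  4  1  3  5  2  2  1  3  2  1  2  5  3
Maximum dp value is 5.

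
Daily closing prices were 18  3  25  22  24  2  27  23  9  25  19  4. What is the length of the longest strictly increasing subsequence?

4

Let dp[i] be the length of the longest such subsequence ending at index i:
i:      1  2  3  4  5  6  7  8  9 10 11 12
a[i]:  18  3 25 22 24  2 27 23  9 25 19  4
dp:     1  1  2  2  3  1  4  3  2  4  3  2
Maximum dp value is 4.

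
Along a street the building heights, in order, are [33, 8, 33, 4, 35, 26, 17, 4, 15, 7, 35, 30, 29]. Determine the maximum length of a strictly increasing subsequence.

Track the smallest tail for each achievable length (strict):
33 → extends → [33]
8 → replaces 33 → [8]
33 → extends → [8, 33]
4 → replaces 8 → [4, 33]
35 → extends → [4, 33, 35]
26 → replaces 33 → [4, 26, 35]
17 → replaces 26 → [4, 17, 35]
4 → already a tail → [4, 17, 35]
15 → replaces 17 → [4, 15, 35]
7 → replaces 15 → [4, 7, 35]
35 → already a tail → [4, 7, 35]
30 → replaces 35 → [4, 7, 30]
29 → replaces 30 → [4, 7, 29]
Three tails, so the longest strictly increasing subsequence has length 3 (e.g. 8, 33, 35).

3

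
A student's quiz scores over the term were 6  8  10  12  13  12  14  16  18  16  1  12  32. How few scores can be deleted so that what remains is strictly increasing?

4

Fewest deletions = n − (longest strictly increasing subsequence).
Patience tails:
6 → extends → [6]
8 → extends → [6, 8]
10 → extends → [6, 8, 10]
12 → extends → [6, 8, 10, 12]
13 → extends → [6, 8, 10, 12, 13]
12 → already a tail → [6, 8, 10, 12, 13]
14 → extends → [6, 8, 10, 12, 13, 14]
16 → extends → [6, 8, 10, 12, 13, 14, 16]
18 → extends → [6, 8, 10, 12, 13, 14, 16, 18]
16 → already a tail → [6, 8, 10, 12, 13, 14, 16, 18]
1 → replaces 6 → [1, 8, 10, 12, 13, 14, 16, 18]
12 → already a tail → [1, 8, 10, 12, 13, 14, 16, 18]
32 → extends → [1, 8, 10, 12, 13, 14, 16, 18, 32]
Longest strictly increasing subsequence has length 9, so deletions = 13 − 9 = 4.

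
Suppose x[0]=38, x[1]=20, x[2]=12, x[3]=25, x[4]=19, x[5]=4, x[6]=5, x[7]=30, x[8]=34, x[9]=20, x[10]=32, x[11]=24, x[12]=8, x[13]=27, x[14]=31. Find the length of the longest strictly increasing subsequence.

Let dp[i] be the length of the longest such subsequence ending at index i:
i:      0  1  2  3  4  5  6  7  8  9 10 11 12 13 14
x[i]:  38 20 12 25 19  4  5 30 34 20 32 24  8 27 31
dp:     1  1  1  2  2  1  2  3  4  3  4  4  3  5  6
Maximum dp value is 6.

6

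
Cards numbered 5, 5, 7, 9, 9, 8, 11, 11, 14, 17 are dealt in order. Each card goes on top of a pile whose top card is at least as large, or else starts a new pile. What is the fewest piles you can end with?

The minimum number of non-increasing subsequences covering a sequence equals the length of its longest strictly increasing subsequence.
LIS length is 6 (e.g. 5, 7, 9, 11, 14, 17), so 6 piles are needed.

6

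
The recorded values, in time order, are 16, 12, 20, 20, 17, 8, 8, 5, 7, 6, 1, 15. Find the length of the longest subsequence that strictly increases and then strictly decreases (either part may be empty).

7

inc[i] = longest strictly increasing subsequence ending at i; dec[i] = longest strictly decreasing subsequence starting at i:
i:      1  2  3  4  5  6  7  8  9 10 11 12
a[i]:  16 12 20 20 17  8  8  5  7  6  1 15
inc:    1  1  2  2  2  1  1  1  2  2  1  3
dec:    6  5  6  6  5  4  4  2  3  2  1  1
Best peak at i=3 (value 20): inc=2, dec=6, length 2+6−1 = 7.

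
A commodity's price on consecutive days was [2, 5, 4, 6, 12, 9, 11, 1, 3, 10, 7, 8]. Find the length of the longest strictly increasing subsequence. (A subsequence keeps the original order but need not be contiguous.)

5

Track the smallest tail for each achievable length (strict):
2 → extends → [2]
5 → extends → [2, 5]
4 → replaces 5 → [2, 4]
6 → extends → [2, 4, 6]
12 → extends → [2, 4, 6, 12]
9 → replaces 12 → [2, 4, 6, 9]
11 → extends → [2, 4, 6, 9, 11]
1 → replaces 2 → [1, 4, 6, 9, 11]
3 → replaces 4 → [1, 3, 6, 9, 11]
10 → replaces 11 → [1, 3, 6, 9, 10]
7 → replaces 9 → [1, 3, 6, 7, 10]
8 → replaces 10 → [1, 3, 6, 7, 8]
Five tails, so the longest strictly increasing subsequence has length 5 (e.g. 2, 5, 6, 9, 11).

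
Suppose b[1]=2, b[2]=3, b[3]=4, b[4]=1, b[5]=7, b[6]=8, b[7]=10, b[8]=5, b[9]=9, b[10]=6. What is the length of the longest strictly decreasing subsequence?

Let dp[i] be the longest strictly decreasing subsequence ending at i:
i:      1  2  3  4  5  6  7  8  9 10
b[i]:   2  3  4  1  7  8 10  5  9  6
dp:     1  1  1  2  1  1  1  2  2  3
Maximum is 3.

3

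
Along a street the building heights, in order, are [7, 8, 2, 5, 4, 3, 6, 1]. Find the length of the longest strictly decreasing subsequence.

Let dp[i] be the longest strictly decreasing subsequence ending at i:
i:     1 2 3 4 5 6 7 8
a[i]:  7 8 2 5 4 3 6 1
dp:    1 1 2 2 3 4 2 5
Maximum is 5.

5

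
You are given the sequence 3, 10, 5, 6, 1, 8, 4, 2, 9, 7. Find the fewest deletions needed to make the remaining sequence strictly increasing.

Fewest deletions = n − (longest strictly increasing subsequence).
i:      1  2  3  4  5  6  7  8  9 10
a[i]:   3 10  5  6  1  8  4  2  9  7
dp:     1  2  2  3  1  4  2  2  5  4
max dp = 5, so deletions = 10 − 5 = 5.

5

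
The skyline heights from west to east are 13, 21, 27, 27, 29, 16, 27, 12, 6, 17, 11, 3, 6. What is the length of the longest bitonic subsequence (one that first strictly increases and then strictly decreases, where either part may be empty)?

inc[i] = longest strictly increasing subsequence ending at i; dec[i] = longest strictly decreasing subsequence starting at i:
i:      1  2  3  4  5  6  7  8  9 10 11 12 13
a[i]:  13 21 27 27 29 16 27 12  6 17 11  3  6
inc:    1  2  3  3  4  2  3  1  1  3  2  1  2
dec:    4  5  5  5  5  4  4  3  2  3  2  1  1
Best peak at i=5 (value 29): inc=4, dec=5, length 4+5−1 = 8.

8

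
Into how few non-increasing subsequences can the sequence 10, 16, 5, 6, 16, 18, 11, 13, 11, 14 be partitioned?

5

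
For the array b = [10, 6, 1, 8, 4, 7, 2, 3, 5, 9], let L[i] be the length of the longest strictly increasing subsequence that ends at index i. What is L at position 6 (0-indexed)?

dp[i] = 1 + max{dp[j] : j<i, b[j]<b[i]} (or 1 if no such j):
i:      0  1  2  3  4  5  6  7  8  9
b[i]:  10  6  1  8  4  7  2  3  5  9
dp:     1  1  1  2  2  3  2  3  4  5
At index 6 the value is 2.

2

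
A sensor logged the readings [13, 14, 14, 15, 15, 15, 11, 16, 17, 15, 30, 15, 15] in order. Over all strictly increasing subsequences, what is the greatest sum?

Let S[i] be the best sum of a strictly increasing subsequence ending at i:
i:       1   2   3   4   5   6   7   8   9  10  11  12  13
a[i]:   13  14  14  15  15  15  11  16  17  15  30  15  15
S:      13  27  27  42  42  42  11  58  75  42 105  42  42
Maximum is 105 (e.g. 13 + 14 + 15 + 16 + 17 + 30).

105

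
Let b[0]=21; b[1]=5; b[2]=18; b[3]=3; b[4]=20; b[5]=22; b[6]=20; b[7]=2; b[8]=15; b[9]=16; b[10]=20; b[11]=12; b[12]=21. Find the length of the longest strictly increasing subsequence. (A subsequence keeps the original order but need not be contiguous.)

Track the smallest tail for each achievable length (strict):
21 → extends → [21]
5 → replaces 21 → [5]
18 → extends → [5, 18]
3 → replaces 5 → [3, 18]
20 → extends → [3, 18, 20]
22 → extends → [3, 18, 20, 22]
20 → already a tail → [3, 18, 20, 22]
2 → replaces 3 → [2, 18, 20, 22]
15 → replaces 18 → [2, 15, 20, 22]
16 → replaces 20 → [2, 15, 16, 22]
20 → replaces 22 → [2, 15, 16, 20]
12 → replaces 15 → [2, 12, 16, 20]
21 → extends → [2, 12, 16, 20, 21]
Five tails, so the longest strictly increasing subsequence has length 5 (e.g. 5, 15, 16, 20, 21).

5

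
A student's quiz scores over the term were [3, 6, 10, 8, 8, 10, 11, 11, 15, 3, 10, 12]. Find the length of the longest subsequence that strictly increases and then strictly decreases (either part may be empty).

inc[i] = longest strictly increasing subsequence ending at i; dec[i] = longest strictly decreasing subsequence starting at i:
i:      1  2  3  4  5  6  7  8  9 10 11 12
a[i]:   3  6 10  8  8 10 11 11 15  3 10 12
inc:    1  2  3  3  3  4  5  5  6  1  4  6
dec:    1  2  3  2  2  2  2  2  2  1  1  1
Best peak at i=9 (value 15): inc=6, dec=2, length 6+2−1 = 7.

7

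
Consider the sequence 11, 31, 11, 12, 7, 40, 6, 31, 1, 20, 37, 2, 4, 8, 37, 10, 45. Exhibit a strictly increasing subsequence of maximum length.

Patience tails give the LIS length; then backtrack through the dp parents:
11 → extends → [11]
31 → extends → [11, 31]
11 → already a tail → [11, 31]
12 → replaces 31 → [11, 12]
7 → replaces 11 → [7, 12]
40 → extends → [7, 12, 40]
6 → replaces 7 → [6, 12, 40]
31 → replaces 40 → [6, 12, 31]
1 → replaces 6 → [1, 12, 31]
20 → replaces 31 → [1, 12, 20]
37 → extends → [1, 12, 20, 37]
2 → replaces 12 → [1, 2, 20, 37]
4 → replaces 20 → [1, 2, 4, 37]
8 → replaces 37 → [1, 2, 4, 8]
37 → extends → [1, 2, 4, 8, 37]
10 → replaces 37 → [1, 2, 4, 8, 10]
45 → extends → [1, 2, 4, 8, 10, 45]
Length 6; one witness is 1, 2, 4, 8, 37, 45.

1, 2, 4, 8, 37, 45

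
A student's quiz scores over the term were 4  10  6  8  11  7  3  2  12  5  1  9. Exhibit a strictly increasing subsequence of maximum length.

Patience tails give the LIS length; then backtrack through the dp parents:
4 → extends → [4]
10 → extends → [4, 10]
6 → replaces 10 → [4, 6]
8 → extends → [4, 6, 8]
11 → extends → [4, 6, 8, 11]
7 → replaces 8 → [4, 6, 7, 11]
3 → replaces 4 → [3, 6, 7, 11]
2 → replaces 3 → [2, 6, 7, 11]
12 → extends → [2, 6, 7, 11, 12]
5 → replaces 6 → [2, 5, 7, 11, 12]
1 → replaces 2 → [1, 5, 7, 11, 12]
9 → replaces 11 → [1, 5, 7, 9, 12]
Length 5; one witness is 4, 6, 8, 11, 12.

4, 6, 8, 11, 12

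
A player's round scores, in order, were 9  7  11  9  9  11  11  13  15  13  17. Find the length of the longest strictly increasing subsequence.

6

Track the smallest tail for each achievable length (strict):
9 → extends → [9]
7 → replaces 9 → [7]
11 → extends → [7, 11]
9 → replaces 11 → [7, 9]
9 → already a tail → [7, 9]
11 → extends → [7, 9, 11]
11 → already a tail → [7, 9, 11]
13 → extends → [7, 9, 11, 13]
15 → extends → [7, 9, 11, 13, 15]
13 → already a tail → [7, 9, 11, 13, 15]
17 → extends → [7, 9, 11, 13, 15, 17]
Six tails, so the longest strictly increasing subsequence has length 6 (e.g. 7, 9, 11, 13, 15, 17).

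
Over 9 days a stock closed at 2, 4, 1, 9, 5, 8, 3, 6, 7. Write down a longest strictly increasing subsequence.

2, 4, 5, 6, 7

Patience tails give the LIS length; then backtrack through the dp parents:
2 → extends → [2]
4 → extends → [2, 4]
1 → replaces 2 → [1, 4]
9 → extends → [1, 4, 9]
5 → replaces 9 → [1, 4, 5]
8 → extends → [1, 4, 5, 8]
3 → replaces 4 → [1, 3, 5, 8]
6 → replaces 8 → [1, 3, 5, 6]
7 → extends → [1, 3, 5, 6, 7]
Length 5; one witness is 2, 4, 5, 6, 7.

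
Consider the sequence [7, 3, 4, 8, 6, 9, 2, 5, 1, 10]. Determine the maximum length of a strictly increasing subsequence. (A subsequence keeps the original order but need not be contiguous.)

Let dp[i] be the length of the longest such subsequence ending at index i:
i:      1  2  3  4  5  6  7  8  9 10
a[i]:   7  3  4  8  6  9  2  5  1 10
dp:     1  1  2  3  3  4  1  3  1  5
Maximum dp value is 5.

5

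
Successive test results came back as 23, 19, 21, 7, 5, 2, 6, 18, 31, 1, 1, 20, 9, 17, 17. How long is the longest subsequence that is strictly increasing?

4

Let dp[i] be the length of the longest such subsequence ending at index i:
i:      1  2  3  4  5  6  7  8  9 10 11 12 13 14 15
a[i]:  23 19 21  7  5  2  6 18 31  1  1 20  9 17 17
dp:     1  1  2  1  1  1  2  3  4  1  1  4  3  4  4
Maximum dp value is 4.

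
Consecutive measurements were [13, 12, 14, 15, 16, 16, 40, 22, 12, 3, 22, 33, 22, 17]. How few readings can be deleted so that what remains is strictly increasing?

8

Fewest deletions = n − (longest strictly increasing subsequence).
Patience tails:
13 → extends → [13]
12 → replaces 13 → [12]
14 → extends → [12, 14]
15 → extends → [12, 14, 15]
16 → extends → [12, 14, 15, 16]
16 → already a tail → [12, 14, 15, 16]
40 → extends → [12, 14, 15, 16, 40]
22 → replaces 40 → [12, 14, 15, 16, 22]
12 → already a tail → [12, 14, 15, 16, 22]
3 → replaces 12 → [3, 14, 15, 16, 22]
22 → already a tail → [3, 14, 15, 16, 22]
33 → extends → [3, 14, 15, 16, 22, 33]
22 → already a tail → [3, 14, 15, 16, 22, 33]
17 → replaces 22 → [3, 14, 15, 16, 17, 33]
Longest strictly increasing subsequence has length 6, so deletions = 14 − 6 = 8.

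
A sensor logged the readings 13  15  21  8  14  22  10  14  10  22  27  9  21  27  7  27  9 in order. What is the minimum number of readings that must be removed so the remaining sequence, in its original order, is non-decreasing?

Fewest deletions = n − (longest non-decreasing subsequence).
i:      1  2  3  4  5  6  7  8  9 10 11 12 13 14 15 16 17
a[i]:  13 15 21  8 14 22 10 14 10 22 27  9 21 27  7 27  9
dp:     1  2  3  1  2  4  2  3  3  5  6  2  4  7  1  8  3
max dp = 8, so deletions = 17 − 8 = 9.

9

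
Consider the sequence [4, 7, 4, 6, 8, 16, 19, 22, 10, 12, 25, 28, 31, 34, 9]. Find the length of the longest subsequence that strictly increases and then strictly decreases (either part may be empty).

inc[i] = longest strictly increasing subsequence ending at i; dec[i] = longest strictly decreasing subsequence starting at i:
i:      1  2  3  4  5  6  7  8  9 10 11 12 13 14 15
a[i]:   4  7  4  6  8 16 19 22 10 12 25 28 31 34  9
inc:    1  2  1  2  3  4  5  6  4  5  7  8  9 10  4
dec:    1  2  1  1  1  3  3  3  2  2  2  2  2  2  1
Best peak at i=14 (value 34): inc=10, dec=2, length 10+2−1 = 11.

11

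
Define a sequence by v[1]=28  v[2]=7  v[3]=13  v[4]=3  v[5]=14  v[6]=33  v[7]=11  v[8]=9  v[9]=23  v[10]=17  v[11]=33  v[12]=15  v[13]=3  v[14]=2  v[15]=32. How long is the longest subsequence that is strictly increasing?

5

Let dp[i] be the length of the longest such subsequence ending at index i:
i:      1  2  3  4  5  6  7  8  9 10 11 12 13 14 15
v[i]:  28  7 13  3 14 33 11  9 23 17 33 15  3  2 32
dp:     1  1  2  1  3  4  2  2  4  4  5  4  1  1  5
Maximum dp value is 5.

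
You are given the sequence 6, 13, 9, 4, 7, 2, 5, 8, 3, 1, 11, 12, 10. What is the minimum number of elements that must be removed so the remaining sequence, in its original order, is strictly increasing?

8

Fewest deletions = n − (longest strictly increasing subsequence).
Patience tails:
6 → extends → [6]
13 → extends → [6, 13]
9 → replaces 13 → [6, 9]
4 → replaces 6 → [4, 9]
7 → replaces 9 → [4, 7]
2 → replaces 4 → [2, 7]
5 → replaces 7 → [2, 5]
8 → extends → [2, 5, 8]
3 → replaces 5 → [2, 3, 8]
1 → replaces 2 → [1, 3, 8]
11 → extends → [1, 3, 8, 11]
12 → extends → [1, 3, 8, 11, 12]
10 → replaces 11 → [1, 3, 8, 10, 12]
Longest strictly increasing subsequence has length 5, so deletions = 13 − 5 = 8.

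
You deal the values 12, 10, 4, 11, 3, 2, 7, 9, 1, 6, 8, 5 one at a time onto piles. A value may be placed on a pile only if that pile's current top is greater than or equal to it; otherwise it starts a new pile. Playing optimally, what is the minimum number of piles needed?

3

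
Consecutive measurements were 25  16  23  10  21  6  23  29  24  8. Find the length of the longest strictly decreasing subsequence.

4

Negate each value so 'decreasing' becomes 'increasing', then run patience tails on the negated sequence:
-25 → extends → [-25]
-16 → extends → [-25, -16]
-23 → replaces -16 → [-25, -23]
-10 → extends → [-25, -23, -10]
-21 → replaces -10 → [-25, -23, -21]
-6 → extends → [-25, -23, -21, -6]
-23 → already a tail → [-25, -23, -21, -6]
-29 → replaces -25 → [-29, -23, -21, -6]
-24 → replaces -23 → [-29, -24, -21, -6]
-8 → replaces -6 → [-29, -24, -21, -8]
Four tails, so the longest strictly decreasing subsequence of the original has length 4.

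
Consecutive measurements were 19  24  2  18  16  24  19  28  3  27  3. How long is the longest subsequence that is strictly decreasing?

4

Let dp[i] be the longest strictly decreasing subsequence ending at i:
i:      1  2  3  4  5  6  7  8  9 10 11
a[i]:  19 24  2 18 16 24 19 28  3 27  3
dp:     1  1  2  2  3  1  2  1  4  2  4
Maximum is 4.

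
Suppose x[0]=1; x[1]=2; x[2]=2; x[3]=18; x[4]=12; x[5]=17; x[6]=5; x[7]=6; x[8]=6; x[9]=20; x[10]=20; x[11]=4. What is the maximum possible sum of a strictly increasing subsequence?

52

Let S[i] be the best sum of a strictly increasing subsequence ending at i:
i:      0  1  2  3  4  5  6  7  8  9 10 11
x[i]:   1  2  2 18 12 17  5  6  6 20 20  4
S:      1  3  3 21 15 32  8 14 14 52 52  7
Maximum is 52 (e.g. 1 + 2 + 12 + 17 + 20).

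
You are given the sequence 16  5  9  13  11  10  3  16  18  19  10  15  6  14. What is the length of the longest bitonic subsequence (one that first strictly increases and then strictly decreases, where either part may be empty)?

8

inc[i] = longest strictly increasing subsequence ending at i; dec[i] = longest strictly decreasing subsequence starting at i:
i:      1  2  3  4  5  6  7  8  9 10 11 12 13 14
a[i]:  16  5  9 13 11 10  3 16 18 19 10 15  6 14
inc:    1  1  2  3  3  3  1  4  5  6  3  4  2  4
dec:    5  2  2  4  3  2  1  3  3  3  2  2  1  1
Best peak at i=10 (value 19): inc=6, dec=3, length 6+3−1 = 8.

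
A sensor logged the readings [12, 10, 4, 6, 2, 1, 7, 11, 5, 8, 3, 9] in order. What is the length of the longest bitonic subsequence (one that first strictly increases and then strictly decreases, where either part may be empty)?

inc[i] = longest strictly increasing subsequence ending at i; dec[i] = longest strictly decreasing subsequence starting at i:
i:      1  2  3  4  5  6  7  8  9 10 11 12
a[i]:  12 10  4  6  2  1  7 11  5  8  3  9
inc:    1  1  1  2  1  1  3  4  2  4  2  5
dec:    5  4  3  3  2  1  3  3  2  2  1  1
Best peak at i=8 (value 11): inc=4, dec=3, length 4+3−1 = 6.

6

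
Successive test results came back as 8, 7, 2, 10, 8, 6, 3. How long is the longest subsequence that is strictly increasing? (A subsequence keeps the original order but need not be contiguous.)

Track the smallest tail for each achievable length (strict):
8 → extends → [8]
7 → replaces 8 → [7]
2 → replaces 7 → [2]
10 → extends → [2, 10]
8 → replaces 10 → [2, 8]
6 → replaces 8 → [2, 6]
3 → replaces 6 → [2, 3]
Two tails, so the longest strictly increasing subsequence has length 2 (e.g. 8, 10).

2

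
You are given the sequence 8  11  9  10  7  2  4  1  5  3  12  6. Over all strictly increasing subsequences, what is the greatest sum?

39

Let S[i] be the best sum of a strictly increasing subsequence ending at i:
i:      1  2  3  4  5  6  7  8  9 10 11 12
a[i]:   8 11  9 10  7  2  4  1  5  3 12  6
S:      8 19 17 27  7  2  6  1 11  5 39 17
Maximum is 39 (e.g. 8 + 9 + 10 + 12).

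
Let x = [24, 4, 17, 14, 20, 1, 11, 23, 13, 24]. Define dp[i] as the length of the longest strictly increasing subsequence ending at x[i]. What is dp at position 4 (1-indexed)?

2

dp[i] = 1 + max{dp[j] : j<i, x[j]<x[i]} (or 1 if no such j):
i:      1  2  3  4  5  6  7  8  9 10
x[i]:  24  4 17 14 20  1 11 23 13 24
dp:     1  1  2  2  3  1  2  4  3  5
At index 4 the value is 2.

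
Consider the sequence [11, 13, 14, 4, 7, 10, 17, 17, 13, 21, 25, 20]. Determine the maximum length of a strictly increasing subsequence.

6

Track the smallest tail for each achievable length (strict):
11 → extends → [11]
13 → extends → [11, 13]
14 → extends → [11, 13, 14]
4 → replaces 11 → [4, 13, 14]
7 → replaces 13 → [4, 7, 14]
10 → replaces 14 → [4, 7, 10]
17 → extends → [4, 7, 10, 17]
17 → already a tail → [4, 7, 10, 17]
13 → replaces 17 → [4, 7, 10, 13]
21 → extends → [4, 7, 10, 13, 21]
25 → extends → [4, 7, 10, 13, 21, 25]
20 → replaces 21 → [4, 7, 10, 13, 20, 25]
Six tails, so the longest strictly increasing subsequence has length 6 (e.g. 11, 13, 14, 17, 21, 25).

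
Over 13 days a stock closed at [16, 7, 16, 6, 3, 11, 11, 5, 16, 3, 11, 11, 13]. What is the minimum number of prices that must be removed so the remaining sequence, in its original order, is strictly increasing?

Fewest deletions = n − (longest strictly increasing subsequence).
Patience tails:
16 → extends → [16]
7 → replaces 16 → [7]
16 → extends → [7, 16]
6 → replaces 7 → [6, 16]
3 → replaces 6 → [3, 16]
11 → replaces 16 → [3, 11]
11 → already a tail → [3, 11]
5 → replaces 11 → [3, 5]
16 → extends → [3, 5, 16]
3 → already a tail → [3, 5, 16]
11 → replaces 16 → [3, 5, 11]
11 → already a tail → [3, 5, 11]
13 → extends → [3, 5, 11, 13]
Longest strictly increasing subsequence has length 4, so deletions = 13 − 4 = 9.

9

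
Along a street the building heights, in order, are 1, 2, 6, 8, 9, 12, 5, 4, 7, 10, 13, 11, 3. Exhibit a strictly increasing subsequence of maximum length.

Patience tails give the LIS length; then backtrack through the dp parents:
1 → extends → [1]
2 → extends → [1, 2]
6 → extends → [1, 2, 6]
8 → extends → [1, 2, 6, 8]
9 → extends → [1, 2, 6, 8, 9]
12 → extends → [1, 2, 6, 8, 9, 12]
5 → replaces 6 → [1, 2, 5, 8, 9, 12]
4 → replaces 5 → [1, 2, 4, 8, 9, 12]
7 → replaces 8 → [1, 2, 4, 7, 9, 12]
10 → replaces 12 → [1, 2, 4, 7, 9, 10]
13 → extends → [1, 2, 4, 7, 9, 10, 13]
11 → replaces 13 → [1, 2, 4, 7, 9, 10, 11]
3 → replaces 4 → [1, 2, 3, 7, 9, 10, 11]
Length 7; one witness is 1, 2, 6, 8, 9, 12, 13.

1, 2, 6, 8, 9, 12, 13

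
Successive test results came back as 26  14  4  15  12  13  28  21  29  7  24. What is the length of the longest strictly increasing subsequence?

Track the smallest tail for each achievable length (strict):
26 → extends → [26]
14 → replaces 26 → [14]
4 → replaces 14 → [4]
15 → extends → [4, 15]
12 → replaces 15 → [4, 12]
13 → extends → [4, 12, 13]
28 → extends → [4, 12, 13, 28]
21 → replaces 28 → [4, 12, 13, 21]
29 → extends → [4, 12, 13, 21, 29]
7 → replaces 12 → [4, 7, 13, 21, 29]
24 → replaces 29 → [4, 7, 13, 21, 24]
Five tails, so the longest strictly increasing subsequence has length 5 (e.g. 4, 12, 13, 28, 29).

5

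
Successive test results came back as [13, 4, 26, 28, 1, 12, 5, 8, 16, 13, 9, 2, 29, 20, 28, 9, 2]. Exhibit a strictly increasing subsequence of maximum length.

4, 5, 8, 16, 20, 28

Patience tails give the LIS length; then backtrack through the dp parents:
13 → extends → [13]
4 → replaces 13 → [4]
26 → extends → [4, 26]
28 → extends → [4, 26, 28]
1 → replaces 4 → [1, 26, 28]
12 → replaces 26 → [1, 12, 28]
5 → replaces 12 → [1, 5, 28]
8 → replaces 28 → [1, 5, 8]
16 → extends → [1, 5, 8, 16]
13 → replaces 16 → [1, 5, 8, 13]
9 → replaces 13 → [1, 5, 8, 9]
2 → replaces 5 → [1, 2, 8, 9]
29 → extends → [1, 2, 8, 9, 29]
20 → replaces 29 → [1, 2, 8, 9, 20]
28 → extends → [1, 2, 8, 9, 20, 28]
9 → already a tail → [1, 2, 8, 9, 20, 28]
2 → already a tail → [1, 2, 8, 9, 20, 28]
Length 6; one witness is 4, 5, 8, 16, 20, 28.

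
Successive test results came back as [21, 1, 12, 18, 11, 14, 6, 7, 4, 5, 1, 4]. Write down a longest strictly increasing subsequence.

1, 12, 18

Patience tails give the LIS length; then backtrack through the dp parents:
21 → extends → [21]
1 → replaces 21 → [1]
12 → extends → [1, 12]
18 → extends → [1, 12, 18]
11 → replaces 12 → [1, 11, 18]
14 → replaces 18 → [1, 11, 14]
6 → replaces 11 → [1, 6, 14]
7 → replaces 14 → [1, 6, 7]
4 → replaces 6 → [1, 4, 7]
5 → replaces 7 → [1, 4, 5]
1 → already a tail → [1, 4, 5]
4 → already a tail → [1, 4, 5]
Length 3; one witness is 1, 12, 18.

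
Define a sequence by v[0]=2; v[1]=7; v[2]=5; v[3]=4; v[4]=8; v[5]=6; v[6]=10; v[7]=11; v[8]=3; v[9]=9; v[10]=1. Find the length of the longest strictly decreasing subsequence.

5

Let dp[i] be the longest strictly decreasing subsequence ending at i:
i:      0  1  2  3  4  5  6  7  8  9 10
v[i]:   2  7  5  4  8  6 10 11  3  9  1
dp:     1  1  2  3  1  2  1  1  4  2  5
Maximum is 5.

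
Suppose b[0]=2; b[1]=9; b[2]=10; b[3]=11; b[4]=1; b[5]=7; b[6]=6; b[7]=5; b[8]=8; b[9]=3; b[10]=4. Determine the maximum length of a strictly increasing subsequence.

Track the smallest tail for each achievable length (strict):
2 → extends → [2]
9 → extends → [2, 9]
10 → extends → [2, 9, 10]
11 → extends → [2, 9, 10, 11]
1 → replaces 2 → [1, 9, 10, 11]
7 → replaces 9 → [1, 7, 10, 11]
6 → replaces 7 → [1, 6, 10, 11]
5 → replaces 6 → [1, 5, 10, 11]
8 → replaces 10 → [1, 5, 8, 11]
3 → replaces 5 → [1, 3, 8, 11]
4 → replaces 8 → [1, 3, 4, 11]
Four tails, so the longest strictly increasing subsequence has length 4 (e.g. 2, 9, 10, 11).

4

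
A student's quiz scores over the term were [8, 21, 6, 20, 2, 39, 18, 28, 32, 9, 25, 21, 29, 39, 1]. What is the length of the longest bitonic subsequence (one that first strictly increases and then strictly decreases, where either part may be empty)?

7

inc[i] = longest strictly increasing subsequence ending at i; dec[i] = longest strictly decreasing subsequence starting at i:
i:      1  2  3  4  5  6  7  8  9 10 11 12 13 14 15
a[i]:   8 21  6 20  2 39 18 28 32  9 25 21 29 39  1
inc:    1  2  1  2  1  3  2  3  4  2  3  3  4  5  1
dec:    4  5  3  4  2  5  3  4  4  2  3  2  2  2  1
Best peak at i=6 (value 39): inc=3, dec=5, length 3+5−1 = 7.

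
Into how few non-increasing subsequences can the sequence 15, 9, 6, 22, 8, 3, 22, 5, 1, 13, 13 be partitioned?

3

The minimum number of non-increasing subsequences covering a sequence equals the length of its longest strictly increasing subsequence.
LIS length is 3 (e.g. 6, 8, 22), so 3 piles are needed.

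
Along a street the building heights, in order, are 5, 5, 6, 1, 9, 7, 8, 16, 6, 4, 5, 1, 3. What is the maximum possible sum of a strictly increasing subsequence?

42

Let S[i] be the best sum of a strictly increasing subsequence ending at i:
i:      1  2  3  4  5  6  7  8  9 10 11 12 13
a[i]:   5  5  6  1  9  7  8 16  6  4  5  1  3
S:      5  5 11  1 20 18 26 42 11  5 10  1  4
Maximum is 42 (e.g. 5 + 6 + 7 + 8 + 16).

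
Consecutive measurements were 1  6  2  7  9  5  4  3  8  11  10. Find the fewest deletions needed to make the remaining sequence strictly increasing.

Fewest deletions = n − (longest strictly increasing subsequence).
i:      1  2  3  4  5  6  7  8  9 10 11
a[i]:   1  6  2  7  9  5  4  3  8 11 10
dp:     1  2  2  3  4  3  3  3  4  5  5
max dp = 5, so deletions = 11 − 5 = 6.

6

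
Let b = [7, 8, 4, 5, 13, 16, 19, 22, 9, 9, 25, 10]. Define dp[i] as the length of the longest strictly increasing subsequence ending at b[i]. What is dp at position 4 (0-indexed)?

dp[i] = 1 + max{dp[j] : j<i, b[j]<b[i]} (or 1 if no such j):
i:      0  1  2  3  4  5  6  7  8  9 10 11
b[i]:   7  8  4  5 13 16 19 22  9  9 25 10
dp:     1  2  1  2  3  4  5  6  3  3  7  4
At index 4 the value is 3.

3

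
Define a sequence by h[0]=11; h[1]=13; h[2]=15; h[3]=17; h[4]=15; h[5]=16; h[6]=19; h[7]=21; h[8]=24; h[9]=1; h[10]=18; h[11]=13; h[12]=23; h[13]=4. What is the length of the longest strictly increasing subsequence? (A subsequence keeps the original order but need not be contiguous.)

Track the smallest tail for each achievable length (strict):
11 → extends → [11]
13 → extends → [11, 13]
15 → extends → [11, 13, 15]
17 → extends → [11, 13, 15, 17]
15 → already a tail → [11, 13, 15, 17]
16 → replaces 17 → [11, 13, 15, 16]
19 → extends → [11, 13, 15, 16, 19]
21 → extends → [11, 13, 15, 16, 19, 21]
24 → extends → [11, 13, 15, 16, 19, 21, 24]
1 → replaces 11 → [1, 13, 15, 16, 19, 21, 24]
18 → replaces 19 → [1, 13, 15, 16, 18, 21, 24]
13 → already a tail → [1, 13, 15, 16, 18, 21, 24]
23 → replaces 24 → [1, 13, 15, 16, 18, 21, 23]
4 → replaces 13 → [1, 4, 15, 16, 18, 21, 23]
Seven tails, so the longest strictly increasing subsequence has length 7 (e.g. 11, 13, 15, 17, 19, 21, 24).

7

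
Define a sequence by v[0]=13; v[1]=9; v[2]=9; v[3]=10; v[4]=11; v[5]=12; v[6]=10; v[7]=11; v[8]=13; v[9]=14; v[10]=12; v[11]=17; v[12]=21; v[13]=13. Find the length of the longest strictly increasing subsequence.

8

Let dp[i] be the length of the longest such subsequence ending at index i:
i:      0  1  2  3  4  5  6  7  8  9 10 11 12 13
v[i]:  13  9  9 10 11 12 10 11 13 14 12 17 21 13
dp:     1  1  1  2  3  4  2  3  5  6  4  7  8  5
Maximum dp value is 8.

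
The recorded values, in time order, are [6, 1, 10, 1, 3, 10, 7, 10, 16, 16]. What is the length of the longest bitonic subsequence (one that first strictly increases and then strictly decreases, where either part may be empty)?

5

inc[i] = longest strictly increasing subsequence ending at i; dec[i] = longest strictly decreasing subsequence starting at i:
i:      1  2  3  4  5  6  7  8  9 10
a[i]:   6  1 10  1  3 10  7 10 16 16
inc:    1  1  2  1  2  3  3  4  5  5
dec:    2  1  2  1  1  2  1  1  1  1
Best peak at i=9 (value 16): inc=5, dec=1, length 5+1−1 = 5.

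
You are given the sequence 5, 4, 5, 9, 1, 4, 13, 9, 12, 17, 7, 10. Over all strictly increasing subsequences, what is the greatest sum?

48

Let S[i] be the best sum of a strictly increasing subsequence ending at i:
i:      1  2  3  4  5  6  7  8  9 10 11 12
a[i]:   5  4  5  9  1  4 13  9 12 17  7 10
S:      5  4  9 18  1  5 31 18 30 48 16 28
Maximum is 48 (e.g. 4 + 5 + 9 + 13 + 17).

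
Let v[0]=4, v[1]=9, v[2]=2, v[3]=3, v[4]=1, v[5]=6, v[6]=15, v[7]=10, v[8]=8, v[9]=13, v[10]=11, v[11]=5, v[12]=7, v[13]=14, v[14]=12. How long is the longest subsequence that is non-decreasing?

6

Track the smallest tail for each achievable length (allowing ties):
4 → extends → [4]
9 → extends → [4, 9]
2 → replaces 4 → [2, 9]
3 → replaces 9 → [2, 3]
1 → replaces 2 → [1, 3]
6 → extends → [1, 3, 6]
15 → extends → [1, 3, 6, 15]
10 → replaces 15 → [1, 3, 6, 10]
8 → replaces 10 → [1, 3, 6, 8]
13 → extends → [1, 3, 6, 8, 13]
11 → replaces 13 → [1, 3, 6, 8, 11]
5 → replaces 6 → [1, 3, 5, 8, 11]
7 → replaces 8 → [1, 3, 5, 7, 11]
14 → extends → [1, 3, 5, 7, 11, 14]
12 → replaces 14 → [1, 3, 5, 7, 11, 12]
Six tails, so the longest non-decreasing subsequence has length 6 (e.g. 2, 3, 6, 10, 13, 14).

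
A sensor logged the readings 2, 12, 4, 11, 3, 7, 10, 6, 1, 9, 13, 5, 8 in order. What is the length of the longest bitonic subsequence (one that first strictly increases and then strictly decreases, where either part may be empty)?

6

inc[i] = longest strictly increasing subsequence ending at i; dec[i] = longest strictly decreasing subsequence starting at i:
i:      1  2  3  4  5  6  7  8  9 10 11 12 13
a[i]:   2 12  4 11  3  7 10  6  1  9 13  5  8
inc:    1  2  2  3  2  3  4  3  1  4  5  3  4
dec:    2  5  3  4  2  3  3  2  1  2  2  1  1
Best peak at i=2 (value 12): inc=2, dec=5, length 2+5−1 = 6.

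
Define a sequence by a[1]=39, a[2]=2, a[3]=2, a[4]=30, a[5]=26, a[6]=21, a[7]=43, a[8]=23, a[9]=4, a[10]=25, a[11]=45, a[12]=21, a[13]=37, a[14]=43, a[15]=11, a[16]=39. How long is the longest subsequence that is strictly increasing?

6

Let dp[i] be the length of the longest such subsequence ending at index i:
i:      1  2  3  4  5  6  7  8  9 10 11 12 13 14 15 16
a[i]:  39  2  2 30 26 21 43 23  4 25 45 21 37 43 11 39
dp:     1  1  1  2  2  2  3  3  2  4  5  3  5  6  3  6
Maximum dp value is 6.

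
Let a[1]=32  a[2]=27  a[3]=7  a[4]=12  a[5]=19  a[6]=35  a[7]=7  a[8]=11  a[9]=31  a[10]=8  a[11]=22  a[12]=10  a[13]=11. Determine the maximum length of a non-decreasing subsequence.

5

Let dp[i] be the length of the longest such subsequence ending at index i:
i:      1  2  3  4  5  6  7  8  9 10 11 12 13
a[i]:  32 27  7 12 19 35  7 11 31  8 22 10 11
dp:     1  1  1  2  3  4  2  3  4  3  4  4  5
Maximum dp value is 5.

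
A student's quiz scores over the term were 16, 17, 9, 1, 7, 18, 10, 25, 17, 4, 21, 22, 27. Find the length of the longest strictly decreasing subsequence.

4

Let dp[i] be the longest strictly decreasing subsequence ending at i:
i:      1  2  3  4  5  6  7  8  9 10 11 12 13
a[i]:  16 17  9  1  7 18 10 25 17  4 21 22 27
dp:     1  1  2  3  3  1  2  1  2  4  2  2  1
Maximum is 4.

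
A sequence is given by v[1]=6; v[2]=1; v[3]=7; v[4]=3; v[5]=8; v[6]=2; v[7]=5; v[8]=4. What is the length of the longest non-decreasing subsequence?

Track the smallest tail for each achievable length (allowing ties):
6 → extends → [6]
1 → replaces 6 → [1]
7 → extends → [1, 7]
3 → replaces 7 → [1, 3]
8 → extends → [1, 3, 8]
2 → replaces 3 → [1, 2, 8]
5 → replaces 8 → [1, 2, 5]
4 → replaces 5 → [1, 2, 4]
Three tails, so the longest non-decreasing subsequence has length 3 (e.g. 6, 7, 8).

3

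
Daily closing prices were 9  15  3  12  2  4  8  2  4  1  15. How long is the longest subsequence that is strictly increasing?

4

Let dp[i] be the length of the longest such subsequence ending at index i:
i:      1  2  3  4  5  6  7  8  9 10 11
a[i]:   9 15  3 12  2  4  8  2  4  1 15
dp:     1  2  1  2  1  2  3  1  2  1  4
Maximum dp value is 4.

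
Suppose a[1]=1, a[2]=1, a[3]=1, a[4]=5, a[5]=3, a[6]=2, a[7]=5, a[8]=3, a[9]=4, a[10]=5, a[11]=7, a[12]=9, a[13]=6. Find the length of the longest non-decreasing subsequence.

9

Track the smallest tail for each achievable length (allowing ties):
1 → extends → [1]
1 → extends → [1, 1]
1 → extends → [1, 1, 1]
5 → extends → [1, 1, 1, 5]
3 → replaces 5 → [1, 1, 1, 3]
2 → replaces 3 → [1, 1, 1, 2]
5 → extends → [1, 1, 1, 2, 5]
3 → replaces 5 → [1, 1, 1, 2, 3]
4 → extends → [1, 1, 1, 2, 3, 4]
5 → extends → [1, 1, 1, 2, 3, 4, 5]
7 → extends → [1, 1, 1, 2, 3, 4, 5, 7]
9 → extends → [1, 1, 1, 2, 3, 4, 5, 7, 9]
6 → replaces 7 → [1, 1, 1, 2, 3, 4, 5, 6, 9]
Nine tails, so the longest non-decreasing subsequence has length 9 (e.g. 1, 1, 1, 3, 3, 4, 5, 7, 9).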